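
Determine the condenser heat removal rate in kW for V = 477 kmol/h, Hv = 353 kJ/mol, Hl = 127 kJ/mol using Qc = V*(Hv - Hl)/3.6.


Qc = 477 * (353 - 127) / 3.6 = 477 * 226 / 3.6 = 29940

29940 kW


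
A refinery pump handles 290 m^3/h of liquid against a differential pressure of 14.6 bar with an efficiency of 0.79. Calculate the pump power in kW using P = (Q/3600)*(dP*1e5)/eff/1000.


Q = 290 / 3600 = 0.0805556 m^3/s
P = 0.0805556 * (14.6 * 1e5) / 0.79 / 1000 = 148.9

148.9 kW


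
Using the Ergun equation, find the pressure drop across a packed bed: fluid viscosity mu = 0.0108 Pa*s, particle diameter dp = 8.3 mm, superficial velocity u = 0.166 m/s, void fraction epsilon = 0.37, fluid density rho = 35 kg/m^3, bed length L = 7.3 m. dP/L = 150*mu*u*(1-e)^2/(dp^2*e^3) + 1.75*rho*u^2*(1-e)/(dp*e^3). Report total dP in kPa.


dp = 8.3 mm = 0.0083 m
Viscous term = 150*0.0108*0.166*(1-0.37)^2 / (0.0083^2*0.37^3) = 30587.4
Inertial term = 1.75*35*0.166^2*(1-0.37) / (0.0083*0.37^3) = 2529.18
dP/L = 30587.4 + 2529.18 = 33116.6 Pa/m
dP = 33116.6 * 7.3 / 1000 = 241.8 kPa

241.8 kPa


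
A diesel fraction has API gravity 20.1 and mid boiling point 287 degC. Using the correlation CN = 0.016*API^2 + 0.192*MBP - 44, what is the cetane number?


CN = 0.016 * 20.1^2 + 0.192 * 287 - 44
CN = 6.46416 + 55.104 - 44 = 17.56816

17.56816


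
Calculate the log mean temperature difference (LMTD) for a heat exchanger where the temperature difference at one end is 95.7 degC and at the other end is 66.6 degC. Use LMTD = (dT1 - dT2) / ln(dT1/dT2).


LMTD = (dT1 - dT2) / ln(dT1/dT2)
= (95.7 - 66.6) / ln(95.7 / 66.6) = 29.1 / 0.362514 = 80.27

80.27 degC


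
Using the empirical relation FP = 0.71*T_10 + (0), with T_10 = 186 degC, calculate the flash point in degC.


FP = 0.71 * 186 + (0) = 132.06

132.06 degC


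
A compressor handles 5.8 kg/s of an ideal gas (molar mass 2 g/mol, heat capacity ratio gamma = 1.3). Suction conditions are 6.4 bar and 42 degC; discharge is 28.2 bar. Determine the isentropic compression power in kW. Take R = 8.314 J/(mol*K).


Isentropic work: W = m*(gamma/(gamma-1))*(R*T1/MW)*((P2/P1)^((gamma-1)/gamma) - 1)
T1 = 42 + 273.15 = 315.15 K
Pressure ratio = 28.2 / 6.4 = 4.40625
Exponent = (1.3 - 1)/1.3 = 0.230769
(P2/P1)^exp - 1 = 4.40625^0.230769 - 1 = 0.408093
W = 5.8 * 1.3 / 0.3 * 8.314 * 315.15 / 2 * 0.408093 = 13440

13440 kW


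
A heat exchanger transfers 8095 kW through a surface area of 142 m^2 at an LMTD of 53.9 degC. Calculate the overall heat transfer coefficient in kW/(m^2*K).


From Q = U*A*LMTD, U = Q / (A * LMTD)
U = 8095 / (142 * 53.9) = 8095 / 7653.8 = 1.058

1.058 kW/(m^2*K)


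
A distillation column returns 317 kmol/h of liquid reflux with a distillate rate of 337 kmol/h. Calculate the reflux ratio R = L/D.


Reflux ratio definition: R = L / D (liquid returned / distillate withdrawn)
L = 317 kmol/h, D = 337 kmol/h
R = 317 / 337 = 0.9407

0.9407


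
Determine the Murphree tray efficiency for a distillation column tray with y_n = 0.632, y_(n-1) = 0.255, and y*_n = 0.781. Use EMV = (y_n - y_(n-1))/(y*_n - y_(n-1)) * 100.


Murphree vapor efficiency: EMV = (y_n - y_(n-1)) / (y*_n - y_(n-1)) * 100
EMV = (0.632 - 0.255) / (0.781 - 0.255) * 100 = 0.377 / 0.526 * 100 = 71.67

71.67 %


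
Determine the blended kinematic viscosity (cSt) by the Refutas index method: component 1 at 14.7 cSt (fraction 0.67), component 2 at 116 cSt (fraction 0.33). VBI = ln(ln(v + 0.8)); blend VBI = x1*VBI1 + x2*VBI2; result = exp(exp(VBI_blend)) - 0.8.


Refutas method: VBN_i = 14.534*ln(ln(visc_i + 0.8)) + 10.975, blended linearly by mass fraction; since VBN is linear in VBI_i = ln(ln(visc_i + 0.8)) and the fractions sum to 1, blend VBI directly: visc = exp(exp(VBI_blend)) - 0.8
VBI_1 = ln(ln(14.7 + 0.8)) = 1.00826
VBI_2 = ln(ln(116 + 0.8)) = 1.56034
VBI_blend = 0.67 * 1.00826 + 0.33 * 1.56034 = 1.19045
visc_blend = exp(exp(1.19045)) - 0.8 = 26.00

26.00 cSt


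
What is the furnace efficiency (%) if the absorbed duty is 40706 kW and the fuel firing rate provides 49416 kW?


Furnace efficiency = Q_absorbed / Q_fuel * 100
= 40706 / 49416 * 100 = 82.37

82.37 %


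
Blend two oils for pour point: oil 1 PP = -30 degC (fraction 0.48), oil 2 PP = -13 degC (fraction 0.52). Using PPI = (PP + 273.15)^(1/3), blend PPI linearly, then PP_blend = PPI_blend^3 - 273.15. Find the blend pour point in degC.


PPI_1 = (-30 + 273.15)^(1/3) = 6.241535
PPI_2 = (-13 + 273.15)^(1/3) = 6.383731
PPI_blend = 0.48 * 6.241535 + 0.52 * 6.383731 = 6.315477
PP_blend = 6.315477^3 - 273.15 = 251.8944 - 273.15 = -21.26

-21.26 degC


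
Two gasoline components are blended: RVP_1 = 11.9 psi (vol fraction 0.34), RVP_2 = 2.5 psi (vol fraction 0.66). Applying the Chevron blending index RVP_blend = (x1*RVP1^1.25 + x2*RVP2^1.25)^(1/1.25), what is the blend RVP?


Chevron index: RVP_blend = (sum xi*RVPi^1.25)^(1/1.25)
RVP^1.25 terms: 0.34 * 11.9^1.25 + 0.66 * 2.5^1.25 = 9.58948
RVP_blend = 9.58948^(1/1.25) = 6.101

6.101 psi


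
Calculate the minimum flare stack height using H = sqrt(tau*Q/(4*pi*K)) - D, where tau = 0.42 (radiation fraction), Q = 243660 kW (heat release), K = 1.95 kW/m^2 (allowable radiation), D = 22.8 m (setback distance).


tau*Q/(4*pi*K) = 0.42 * 243660 / (4 * pi * 1.95) = 4176.27
sqrt(4176.27) = 64.6241
H = 64.6241 - 22.8 = 41.82

41.82 m


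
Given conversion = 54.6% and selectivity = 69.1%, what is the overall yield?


Overall yield = conversion (%) * selectivity (%) / 100
Conversion = 54.6%, Selectivity = 69.1%
Y = 54.6 * 69.1 / 100
= 37.7286 %

37.7286 %


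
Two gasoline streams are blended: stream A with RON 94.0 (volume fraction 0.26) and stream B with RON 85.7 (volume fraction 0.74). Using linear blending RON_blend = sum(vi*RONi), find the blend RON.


Linear blending: RON_blend = sum(vi * RONi)
Contribution 1: 0.26 * 94.0 = 24.44
Contribution 2: 0.74 * 85.7 = 63.418
RON_blend = 24.44 + 63.418 = 87.858

87.858


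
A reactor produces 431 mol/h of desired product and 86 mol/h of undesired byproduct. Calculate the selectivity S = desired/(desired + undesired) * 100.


Selectivity = desired / (desired + undesired) * 100
Total products = 431 + 86 = 517 mol/h
S = 431 / 517 * 100
= 0.8337 * 100
= 83.37 %

83.37 %


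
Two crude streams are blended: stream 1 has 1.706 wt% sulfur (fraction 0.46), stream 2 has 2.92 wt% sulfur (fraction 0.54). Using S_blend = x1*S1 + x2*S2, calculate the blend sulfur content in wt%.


Linear sulfur blending: S_blend = x1*S1 + x2*S2
Contribution 1: 0.46 * 1.706 = 0.78476 wt%
Contribution 2: 0.54 * 2.92 = 1.5768 wt%
S_blend = 0.78476 + 1.5768 = 2.36156

2.36156 wt%


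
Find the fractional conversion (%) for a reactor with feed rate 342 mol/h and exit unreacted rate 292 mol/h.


X = (F_in - F_out) / F_in * 100
Moles reacted = 342 - 292 = 50
X = 50 / 342 * 100
= 0.1462 * 100
= 14.62 %

14.62 %


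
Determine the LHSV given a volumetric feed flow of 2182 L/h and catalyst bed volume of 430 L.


LHSV = volumetric feed rate / catalyst volume
= 2182 L/h / 430 L
= 5.074 h^-1

5.074 h^-1


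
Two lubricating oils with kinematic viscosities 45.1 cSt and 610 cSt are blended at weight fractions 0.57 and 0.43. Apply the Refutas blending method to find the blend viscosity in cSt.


Refutas method: VBN_i = 14.534*ln(ln(visc_i + 0.8)) + 10.975, blended linearly by mass fraction; since VBN is linear in VBI_i = ln(ln(visc_i + 0.8)) and the fractions sum to 1, blend VBI directly: visc = exp(exp(VBI_blend)) - 0.8
VBI_1 = ln(ln(45.1 + 0.8)) = 1.34194
VBI_2 = ln(ln(610 + 0.8)) = 1.8586
VBI_blend = 0.57 * 1.34194 + 0.43 * 1.8586 = 1.5641
visc_blend = exp(exp(1.5641)) - 0.8 = 118.1

118.1 cSt


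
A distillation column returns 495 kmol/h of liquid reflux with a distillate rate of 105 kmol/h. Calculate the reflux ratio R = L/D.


Reflux ratio definition: R = L / D (liquid returned / distillate withdrawn)
L = 495 kmol/h, D = 105 kmol/h
R = 495 / 105 = 4.714

4.714


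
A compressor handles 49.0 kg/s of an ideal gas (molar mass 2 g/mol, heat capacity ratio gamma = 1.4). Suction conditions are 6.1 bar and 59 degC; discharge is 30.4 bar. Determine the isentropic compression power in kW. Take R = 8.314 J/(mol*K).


Isentropic work: W = m*(gamma/(gamma-1))*(R*T1/MW)*((P2/P1)^((gamma-1)/gamma) - 1)
T1 = 59 + 273.15 = 332.15 K
Pressure ratio = 30.4 / 6.1 = 4.98361
Exponent = (1.4 - 1)/1.4 = 0.285714
(P2/P1)^exp - 1 = 4.98361^0.285714 - 1 = 0.582334
W = 49.0 * 1.4 / 0.4 * 8.314 * 332.15 / 2 * 0.582334 = 137900

137900 kW


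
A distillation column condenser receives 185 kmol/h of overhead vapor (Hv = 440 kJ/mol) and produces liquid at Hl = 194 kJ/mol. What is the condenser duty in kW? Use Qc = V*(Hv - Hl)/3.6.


Qc = 185 * (440 - 194) / 3.6 = 185 * 246 / 3.6 = 12640

12640 kW


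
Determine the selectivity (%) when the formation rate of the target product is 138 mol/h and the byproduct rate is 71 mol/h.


Selectivity = desired / (desired + undesired) * 100
Total products = 138 + 71 = 209 mol/h
S = 138 / 209 * 100
= 0.6603 * 100
= 66.03 %

66.03 %


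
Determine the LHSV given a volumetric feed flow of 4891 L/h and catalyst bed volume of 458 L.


LHSV = volumetric feed rate / catalyst volume
= 4891 L/h / 458 L
= 10.68 h^-1

10.68 h^-1


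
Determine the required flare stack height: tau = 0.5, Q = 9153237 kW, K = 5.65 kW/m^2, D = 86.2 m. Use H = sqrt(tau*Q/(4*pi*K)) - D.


tau*Q/(4*pi*K) = 0.5 * 9153237 / (4 * pi * 5.65) = 64459.4
sqrt(64459.4) = 253.889
H = 253.889 - 86.2 = 167.7

167.7 m


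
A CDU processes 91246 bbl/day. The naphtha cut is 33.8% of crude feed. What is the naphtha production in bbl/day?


Crude throughput = 91246 bbl/day
Fraction yield = 33.8%
yield = throughput * fraction / 100
yield = 91246 * 33.8 / 100 = 30841.148

30841.148 bbl/day


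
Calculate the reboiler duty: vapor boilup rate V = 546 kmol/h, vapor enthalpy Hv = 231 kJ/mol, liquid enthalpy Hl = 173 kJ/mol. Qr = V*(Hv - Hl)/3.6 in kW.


Qr = 546 * (231 - 173) / 3.6 = 546 * 58 / 3.6 = 8797

8797 kW


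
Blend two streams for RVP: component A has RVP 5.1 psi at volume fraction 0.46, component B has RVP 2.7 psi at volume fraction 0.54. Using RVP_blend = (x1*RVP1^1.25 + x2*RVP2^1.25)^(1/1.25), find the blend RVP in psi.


Chevron index: RVP_blend = (sum xi*RVPi^1.25)^(1/1.25)
RVP^1.25 terms: 0.46 * 5.1^1.25 + 0.54 * 2.7^1.25 = 5.39445
RVP_blend = 5.39445^(1/1.25) = 3.851

3.851 psi


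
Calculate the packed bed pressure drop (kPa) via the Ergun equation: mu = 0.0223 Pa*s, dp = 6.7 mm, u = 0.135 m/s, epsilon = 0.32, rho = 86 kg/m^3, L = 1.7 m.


dp = 6.7 mm = 0.0067 m
Viscous term = 150*0.0223*0.135*(1-0.32)^2 / (0.0067^2*0.32^3) = 141954
Inertial term = 1.75*86*0.135^2*(1-0.32) / (0.0067*0.32^3) = 8495.49
dP/L = 141954 + 8495.49 = 150449 Pa/m
dP = 150449 * 1.7 / 1000 = 255.8 kPa

255.8 kPa


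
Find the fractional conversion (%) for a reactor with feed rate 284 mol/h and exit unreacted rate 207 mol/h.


X = (F_in - F_out) / F_in * 100
Moles reacted = 284 - 207 = 77
X = 77 / 284 * 100
= 0.2711 * 100
= 27.11 %

27.11 %


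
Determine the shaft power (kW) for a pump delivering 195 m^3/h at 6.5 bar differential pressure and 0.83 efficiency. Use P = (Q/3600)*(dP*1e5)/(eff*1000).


Q = 195 / 3600 = 0.0541667 m^3/s
P = 0.0541667 * (6.5 * 1e5) / 0.83 / 1000 = 42.42

42.42 kW


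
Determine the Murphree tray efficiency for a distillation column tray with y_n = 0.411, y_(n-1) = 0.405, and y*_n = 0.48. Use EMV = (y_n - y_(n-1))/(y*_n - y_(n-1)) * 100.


Murphree vapor efficiency: EMV = (y_n - y_(n-1)) / (y*_n - y_(n-1)) * 100
EMV = (0.411 - 0.405) / (0.48 - 0.405) * 100 = 0.006 / 0.075 * 100 = 8.000

8.000 %


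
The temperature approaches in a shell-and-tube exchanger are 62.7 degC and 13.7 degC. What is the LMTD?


LMTD = (dT1 - dT2) / ln(dT1/dT2)
= (62.7 - 13.7) / ln(62.7 / 13.7) = 49 / 1.52097 = 32.22

32.22 degC


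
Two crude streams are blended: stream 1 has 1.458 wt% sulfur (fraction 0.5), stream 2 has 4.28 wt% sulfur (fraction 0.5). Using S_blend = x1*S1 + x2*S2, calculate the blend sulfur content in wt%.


Linear sulfur blending: S_blend = x1*S1 + x2*S2
Contribution 1: 0.5 * 1.458 = 0.729 wt%
Contribution 2: 0.5 * 4.28 = 2.14 wt%
S_blend = 0.729 + 2.14 = 2.869

2.869 wt%


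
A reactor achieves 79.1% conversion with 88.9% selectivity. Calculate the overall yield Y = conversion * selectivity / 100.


Overall yield = conversion (%) * selectivity (%) / 100
Conversion = 79.1%, Selectivity = 88.9%
Y = 79.1 * 88.9 / 100
= 70.3199 %

70.3199 %


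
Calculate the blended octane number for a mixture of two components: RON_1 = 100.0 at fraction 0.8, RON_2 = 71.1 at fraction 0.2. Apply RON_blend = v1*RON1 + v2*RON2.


Linear blending: RON_blend = sum(vi * RONi)
Contribution 1: 0.8 * 100.0 = 80
Contribution 2: 0.2 * 71.1 = 14.22
RON_blend = 80 + 14.22 = 94.22

94.22


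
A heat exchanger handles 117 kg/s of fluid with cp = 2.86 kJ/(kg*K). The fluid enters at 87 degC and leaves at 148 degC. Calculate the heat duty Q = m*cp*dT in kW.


Q = m_dot * cp * delta_T
delta_T = 148 - 87 = 61 K
Q = 117 * 2.86 * 61
= 334.62 * 61
= 20411.82 kW

20411.82 kW


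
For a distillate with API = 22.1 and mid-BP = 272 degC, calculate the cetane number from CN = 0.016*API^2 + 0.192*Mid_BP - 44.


CN = 0.016 * 22.1^2 + 0.192 * 272 - 44
CN = 7.81456 + 52.224 - 44 = 16.03856

16.03856


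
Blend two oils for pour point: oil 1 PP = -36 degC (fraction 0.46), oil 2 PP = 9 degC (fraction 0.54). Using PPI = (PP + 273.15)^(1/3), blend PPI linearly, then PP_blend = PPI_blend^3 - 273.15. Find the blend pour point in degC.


PPI_1 = (-36 + 273.15)^(1/3) = 6.189768
PPI_2 = (9 + 273.15)^(1/3) = 6.558835
PPI_blend = 0.46 * 6.189768 + 0.54 * 6.558835 = 6.389064
PP_blend = 6.389064^3 - 273.15 = 260.8025 - 273.15 = -12.35

-12.35 degC


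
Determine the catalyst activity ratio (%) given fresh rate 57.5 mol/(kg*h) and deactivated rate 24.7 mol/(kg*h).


Activity (%) = (rate_used / rate_fresh) * 100
rate_used = 24.7, rate_fresh = 57.5
= (24.7 / 57.5) * 100
= 0.4296 * 100 = 42.96

42.96 %


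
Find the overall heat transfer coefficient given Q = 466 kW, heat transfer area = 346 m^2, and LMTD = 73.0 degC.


From Q = U*A*LMTD, U = Q / (A * LMTD)
U = 466 / (346 * 73.0) = 466 / 25258 = 0.01845

0.01845 kW/(m^2*K)


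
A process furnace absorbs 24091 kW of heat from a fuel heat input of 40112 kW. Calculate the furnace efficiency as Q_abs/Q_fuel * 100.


Furnace efficiency = Q_absorbed / Q_fuel * 100
= 24091 / 40112 * 100 = 60.06

60.06 %


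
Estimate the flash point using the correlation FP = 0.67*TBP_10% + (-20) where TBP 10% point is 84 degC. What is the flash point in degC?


FP = 0.67 * 84 + (-20) = 36.28

36.28 degC


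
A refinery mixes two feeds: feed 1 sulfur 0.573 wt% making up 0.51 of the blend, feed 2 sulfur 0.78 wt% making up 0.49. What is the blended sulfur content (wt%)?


Linear sulfur blending: S_blend = x1*S1 + x2*S2
Contribution 1: 0.51 * 0.573 = 0.29223 wt%
Contribution 2: 0.49 * 0.78 = 0.3822 wt%
S_blend = 0.29223 + 0.3822 = 0.67443

0.67443 wt%


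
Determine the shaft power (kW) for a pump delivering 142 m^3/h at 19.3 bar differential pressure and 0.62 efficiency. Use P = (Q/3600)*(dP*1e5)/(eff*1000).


Q = 142 / 3600 = 0.0394444 m^3/s
P = 0.0394444 * (19.3 * 1e5) / 0.62 / 1000 = 122.8

122.8 kW


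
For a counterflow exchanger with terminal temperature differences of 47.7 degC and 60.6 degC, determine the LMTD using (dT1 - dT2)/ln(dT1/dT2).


LMTD = (dT1 - dT2) / ln(dT1/dT2)
= (47.7 - 60.6) / ln(47.7 / 60.6) = -12.9 / -0.239363 = 53.89

53.89 degC


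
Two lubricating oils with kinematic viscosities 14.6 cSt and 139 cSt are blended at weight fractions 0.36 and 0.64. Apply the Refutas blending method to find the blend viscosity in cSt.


Refutas method: VBN_i = 14.534*ln(ln(visc_i + 0.8)) + 10.975, blended linearly by mass fraction; since VBN is linear in VBI_i = ln(ln(visc_i + 0.8)) and the fractions sum to 1, blend VBI directly: visc = exp(exp(VBI_blend)) - 0.8
VBI_1 = ln(ln(14.6 + 0.8)) = 1.0059
VBI_2 = ln(ln(139 + 0.8)) = 1.59741
VBI_blend = 0.36 * 1.0059 + 0.64 * 1.59741 = 1.38447
visc_blend = exp(exp(1.38447)) - 0.8 = 53.40

53.40 cSt


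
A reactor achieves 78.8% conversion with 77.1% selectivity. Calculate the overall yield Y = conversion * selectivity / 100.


Overall yield = conversion (%) * selectivity (%) / 100
Conversion = 78.8%, Selectivity = 77.1%
Y = 78.8 * 77.1 / 100
= 60.7548 %

60.7548 %


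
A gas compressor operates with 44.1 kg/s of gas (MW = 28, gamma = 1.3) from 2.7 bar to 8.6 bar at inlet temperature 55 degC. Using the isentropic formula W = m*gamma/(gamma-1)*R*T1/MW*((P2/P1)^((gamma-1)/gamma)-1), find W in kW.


Isentropic work: W = m*(gamma/(gamma-1))*(R*T1/MW)*((P2/P1)^((gamma-1)/gamma) - 1)
T1 = 55 + 273.15 = 328.15 K
Pressure ratio = 8.6 / 2.7 = 3.18519
Exponent = (1.3 - 1)/1.3 = 0.230769
(P2/P1)^exp - 1 = 3.18519^0.230769 - 1 = 0.306496
W = 44.1 * 1.3 / 0.3 * 8.314 * 328.15 / 28 * 0.306496 = 5707

5707 kW


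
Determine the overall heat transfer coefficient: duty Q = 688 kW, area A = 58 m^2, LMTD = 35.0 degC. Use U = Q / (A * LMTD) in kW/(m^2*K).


From Q = U*A*LMTD, U = Q / (A * LMTD)
U = 688 / (58 * 35.0) = 688 / 2030 = 0.3389

0.3389 kW/(m^2*K)


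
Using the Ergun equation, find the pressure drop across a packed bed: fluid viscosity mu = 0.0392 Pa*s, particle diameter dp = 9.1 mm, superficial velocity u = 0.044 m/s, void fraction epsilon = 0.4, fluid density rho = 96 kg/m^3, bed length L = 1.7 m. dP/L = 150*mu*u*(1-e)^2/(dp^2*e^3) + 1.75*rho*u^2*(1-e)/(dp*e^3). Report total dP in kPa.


dp = 9.1 mm = 0.0091 m
Viscous term = 150*0.0392*0.044*(1-0.4)^2 / (0.0091^2*0.4^3) = 17574
Inertial term = 1.75*96*0.044^2*(1-0.4) / (0.0091*0.4^3) = 335.077
dP/L = 17574 + 335.077 = 17909.1 Pa/m
dP = 17909.1 * 1.7 / 1000 = 30.45 kPa

30.45 kPa


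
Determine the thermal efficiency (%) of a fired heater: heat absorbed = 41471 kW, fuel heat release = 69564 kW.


Furnace efficiency = Q_absorbed / Q_fuel * 100
= 41471 / 69564 * 100 = 59.62

59.62 %


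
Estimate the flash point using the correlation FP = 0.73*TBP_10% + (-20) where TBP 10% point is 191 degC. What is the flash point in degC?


FP = 0.73 * 191 + (-20) = 119.43

119.43 degC


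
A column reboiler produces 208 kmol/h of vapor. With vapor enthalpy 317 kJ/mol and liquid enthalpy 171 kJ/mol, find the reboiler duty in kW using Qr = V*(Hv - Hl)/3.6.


Qr = 208 * (317 - 171) / 3.6 = 208 * 146 / 3.6 = 8436

8436 kW


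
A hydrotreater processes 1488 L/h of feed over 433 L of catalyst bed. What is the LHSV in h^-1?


LHSV = volumetric feed rate / catalyst volume
= 1488 L/h / 433 L
= 3.436 h^-1

3.436 h^-1


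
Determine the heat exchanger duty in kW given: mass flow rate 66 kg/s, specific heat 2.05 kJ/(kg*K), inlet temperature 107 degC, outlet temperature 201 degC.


Q = m_dot * cp * delta_T
delta_T = 201 - 107 = 94 K
Q = 66 * 2.05 * 94
= 135.3 * 94
= 12718.2 kW

12718.2 kW


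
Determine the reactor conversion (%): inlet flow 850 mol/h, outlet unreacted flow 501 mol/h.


X = (F_in - F_out) / F_in * 100
Moles reacted = 850 - 501 = 349
X = 349 / 850 * 100
= 0.4106 * 100
= 41.06 %

41.06 %


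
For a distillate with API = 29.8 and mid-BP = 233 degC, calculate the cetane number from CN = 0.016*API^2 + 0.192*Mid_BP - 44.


CN = 0.016 * 29.8^2 + 0.192 * 233 - 44
CN = 14.20864 + 44.736 - 44 = 14.94464

14.94464


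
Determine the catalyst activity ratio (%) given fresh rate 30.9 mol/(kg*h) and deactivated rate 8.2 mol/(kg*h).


Activity (%) = (rate_used / rate_fresh) * 100
rate_used = 8.2, rate_fresh = 30.9
= (8.2 / 30.9) * 100
= 0.2654 * 100 = 26.54

26.54 %


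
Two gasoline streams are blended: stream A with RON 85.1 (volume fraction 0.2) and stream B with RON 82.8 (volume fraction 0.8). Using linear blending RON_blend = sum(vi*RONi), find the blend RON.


Linear blending: RON_blend = sum(vi * RONi)
Contribution 1: 0.2 * 85.1 = 17.02
Contribution 2: 0.8 * 82.8 = 66.24
RON_blend = 17.02 + 66.24 = 83.26

83.26


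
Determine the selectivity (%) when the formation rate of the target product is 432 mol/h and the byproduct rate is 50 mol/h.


Selectivity = desired / (desired + undesired) * 100
Total products = 432 + 50 = 482 mol/h
S = 432 / 482 * 100
= 0.8963 * 100
= 89.63 %

89.63 %


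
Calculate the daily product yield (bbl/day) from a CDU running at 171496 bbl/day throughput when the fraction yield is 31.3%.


Crude throughput = 171496 bbl/day
Fraction yield = 31.3%
yield = throughput * fraction / 100
yield = 171496 * 31.3 / 100 = 53678.248

53678.248 bbl/day


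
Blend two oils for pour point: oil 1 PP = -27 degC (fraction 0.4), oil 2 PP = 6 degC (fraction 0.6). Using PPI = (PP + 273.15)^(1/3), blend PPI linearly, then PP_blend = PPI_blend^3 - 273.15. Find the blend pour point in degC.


PPI_1 = (-27 + 273.15)^(1/3) = 6.2671
PPI_2 = (6 + 273.15)^(1/3) = 6.535506
PPI_blend = 0.4 * 6.2671 + 0.6 * 6.535506 = 6.428144
PP_blend = 6.428144^3 - 273.15 = 265.6176 - 273.15 = -7.53

-7.53 degC


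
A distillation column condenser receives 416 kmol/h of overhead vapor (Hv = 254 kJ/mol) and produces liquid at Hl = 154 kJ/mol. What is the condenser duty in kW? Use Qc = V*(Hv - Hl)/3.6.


Qc = 416 * (254 - 154) / 3.6 = 416 * 100 / 3.6 = 11560

11560 kW


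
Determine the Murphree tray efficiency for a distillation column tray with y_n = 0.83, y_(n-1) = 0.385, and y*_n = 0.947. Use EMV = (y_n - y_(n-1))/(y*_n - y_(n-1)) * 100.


Murphree vapor efficiency: EMV = (y_n - y_(n-1)) / (y*_n - y_(n-1)) * 100
EMV = (0.83 - 0.385) / (0.947 - 0.385) * 100 = 0.445 / 0.562 * 100 = 79.18

79.18 %


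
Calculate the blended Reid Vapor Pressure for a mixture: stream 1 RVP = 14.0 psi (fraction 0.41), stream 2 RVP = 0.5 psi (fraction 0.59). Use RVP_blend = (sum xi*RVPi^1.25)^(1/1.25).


Chevron index: RVP_blend = (sum xi*RVPi^1.25)^(1/1.25)
RVP^1.25 terms: 0.41 * 14.0^1.25 + 0.59 * 0.5^1.25 = 11.3512
RVP_blend = 11.3512^(1/1.25) = 6.983

6.983 psi


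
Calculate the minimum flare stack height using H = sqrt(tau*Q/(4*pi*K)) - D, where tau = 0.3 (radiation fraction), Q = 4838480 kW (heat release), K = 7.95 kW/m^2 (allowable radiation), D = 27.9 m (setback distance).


tau*Q/(4*pi*K) = 0.3 * 4838480 / (4 * pi * 7.95) = 14529.6
sqrt(14529.6) = 120.539
H = 120.539 - 27.9 = 92.64

92.64 m


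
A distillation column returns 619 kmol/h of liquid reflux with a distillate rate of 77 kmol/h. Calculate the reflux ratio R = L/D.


Reflux ratio definition: R = L / D (liquid returned / distillate withdrawn)
L = 619 kmol/h, D = 77 kmol/h
R = 619 / 77 = 8.039

8.039


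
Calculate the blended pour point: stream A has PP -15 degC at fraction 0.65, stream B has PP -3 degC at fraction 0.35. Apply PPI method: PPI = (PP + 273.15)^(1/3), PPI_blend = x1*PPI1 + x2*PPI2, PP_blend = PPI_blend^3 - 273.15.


PPI_1 = (-15 + 273.15)^(1/3) = 6.36733
PPI_2 = (-3 + 273.15)^(1/3) = 6.464501
PPI_blend = 0.65 * 6.36733 + 0.35 * 6.464501 = 6.40134
PP_blend = 6.40134^3 - 273.15 = 262.3087 - 273.15 = -10.84

-10.84 degC


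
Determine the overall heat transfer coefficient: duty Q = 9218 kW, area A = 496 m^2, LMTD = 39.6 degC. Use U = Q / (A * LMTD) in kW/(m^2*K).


From Q = U*A*LMTD, U = Q / (A * LMTD)
U = 9218 / (496 * 39.6) = 9218 / 19641.6 = 0.4693

0.4693 kW/(m^2*K)


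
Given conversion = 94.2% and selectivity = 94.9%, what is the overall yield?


Overall yield = conversion (%) * selectivity (%) / 100
Conversion = 94.2%, Selectivity = 94.9%
Y = 94.2 * 94.9 / 100
= 89.3958 %

89.3958 %


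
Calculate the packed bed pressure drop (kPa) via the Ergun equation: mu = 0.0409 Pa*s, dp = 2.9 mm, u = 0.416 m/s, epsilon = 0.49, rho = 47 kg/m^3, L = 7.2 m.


dp = 2.9 mm = 0.0029 m
Viscous term = 150*0.0409*0.416*(1-0.49)^2 / (0.0029^2*0.49^3) = 670910
Inertial term = 1.75*47*0.416^2*(1-0.49) / (0.0029*0.49^3) = 21276.8
dP/L = 670910 + 21276.8 = 692187 Pa/m
dP = 692187 * 7.2 / 1000 = 4984 kPa

4984 kPa


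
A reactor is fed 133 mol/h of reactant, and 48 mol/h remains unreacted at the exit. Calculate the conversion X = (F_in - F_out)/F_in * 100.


X = (F_in - F_out) / F_in * 100
Moles reacted = 133 - 48 = 85
X = 85 / 133 * 100
= 0.6391 * 100
= 63.91 %

63.91 %


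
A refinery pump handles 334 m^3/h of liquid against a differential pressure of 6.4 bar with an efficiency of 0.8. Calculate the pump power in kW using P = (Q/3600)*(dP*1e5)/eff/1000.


Q = 334 / 3600 = 0.0927778 m^3/s
P = 0.0927778 * (6.4 * 1e5) / 0.8 / 1000 = 74.22

74.22 kW


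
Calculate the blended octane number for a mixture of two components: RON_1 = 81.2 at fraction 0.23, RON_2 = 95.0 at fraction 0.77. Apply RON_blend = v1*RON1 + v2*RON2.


Linear blending: RON_blend = sum(vi * RONi)
Contribution 1: 0.23 * 81.2 = 18.676
Contribution 2: 0.77 * 95.0 = 73.15
RON_blend = 18.676 + 73.15 = 91.826

91.826


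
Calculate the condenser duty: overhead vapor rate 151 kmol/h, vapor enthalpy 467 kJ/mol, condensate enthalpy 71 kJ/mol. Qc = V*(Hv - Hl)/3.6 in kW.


Qc = 151 * (467 - 71) / 3.6 = 151 * 396 / 3.6 = 16610

16610 kW


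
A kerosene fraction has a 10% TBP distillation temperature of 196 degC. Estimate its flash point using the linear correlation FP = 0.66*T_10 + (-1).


FP = 0.66 * 196 + (-1) = 128.36

128.36 degC


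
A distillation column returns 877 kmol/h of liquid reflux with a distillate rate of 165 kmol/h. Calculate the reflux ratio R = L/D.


Reflux ratio definition: R = L / D (liquid returned / distillate withdrawn)
L = 877 kmol/h, D = 165 kmol/h
R = 877 / 165 = 5.315

5.315


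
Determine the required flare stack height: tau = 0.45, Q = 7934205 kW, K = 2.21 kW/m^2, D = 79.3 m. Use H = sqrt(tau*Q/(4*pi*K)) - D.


tau*Q/(4*pi*K) = 0.45 * 7934205 / (4 * pi * 2.21) = 128562
sqrt(128562) = 358.555
H = 358.555 - 79.3 = 279.3

279.3 m


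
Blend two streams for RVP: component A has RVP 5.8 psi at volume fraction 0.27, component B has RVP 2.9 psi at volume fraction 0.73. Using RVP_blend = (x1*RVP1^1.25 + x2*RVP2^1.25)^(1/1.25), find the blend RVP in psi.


Chevron index: RVP_blend = (sum xi*RVPi^1.25)^(1/1.25)
RVP^1.25 terms: 0.27 * 5.8^1.25 + 0.73 * 2.9^1.25 = 5.19285
RVP_blend = 5.19285^(1/1.25) = 3.735

3.735 psi


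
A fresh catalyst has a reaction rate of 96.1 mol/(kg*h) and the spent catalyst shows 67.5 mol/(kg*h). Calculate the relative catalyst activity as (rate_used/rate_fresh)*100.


Activity (%) = (rate_used / rate_fresh) * 100
rate_used = 67.5, rate_fresh = 96.1
= (67.5 / 96.1) * 100
= 0.7024 * 100 = 70.24

70.24 %


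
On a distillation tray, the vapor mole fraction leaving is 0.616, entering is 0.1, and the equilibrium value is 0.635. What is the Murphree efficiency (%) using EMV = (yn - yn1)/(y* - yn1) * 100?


Murphree vapor efficiency: EMV = (y_n - y_(n-1)) / (y*_n - y_(n-1)) * 100
EMV = (0.616 - 0.1) / (0.635 - 0.1) * 100 = 0.516 / 0.535 * 100 = 96.45

96.45 %


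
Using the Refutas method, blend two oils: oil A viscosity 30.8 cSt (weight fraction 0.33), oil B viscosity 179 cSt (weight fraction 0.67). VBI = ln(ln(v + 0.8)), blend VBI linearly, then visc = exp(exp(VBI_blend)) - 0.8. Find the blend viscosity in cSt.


Refutas method: VBN_i = 14.534*ln(ln(visc_i + 0.8)) + 10.975, blended linearly by mass fraction; since VBN is linear in VBI_i = ln(ln(visc_i + 0.8)) and the fractions sum to 1, blend VBI directly: visc = exp(exp(VBI_blend)) - 0.8
VBI_1 = ln(ln(30.8 + 0.8)) = 1.23929
VBI_2 = ln(ln(179 + 0.8)) = 1.64709
VBI_blend = 0.33 * 1.23929 + 0.67 * 1.64709 = 1.51252
visc_blend = exp(exp(1.51252)) - 0.8 = 92.72

92.72 cSt


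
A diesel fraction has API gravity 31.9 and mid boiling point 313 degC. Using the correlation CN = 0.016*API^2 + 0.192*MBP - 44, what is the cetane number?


CN = 0.016 * 31.9^2 + 0.192 * 313 - 44
CN = 16.28176 + 60.096 - 44 = 32.37776

32.37776


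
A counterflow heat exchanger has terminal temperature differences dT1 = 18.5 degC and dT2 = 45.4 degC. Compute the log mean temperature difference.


LMTD = (dT1 - dT2) / ln(dT1/dT2)
= (18.5 - 45.4) / ln(18.5 / 45.4) = -26.9 / -0.897741 = 29.96

29.96 degC


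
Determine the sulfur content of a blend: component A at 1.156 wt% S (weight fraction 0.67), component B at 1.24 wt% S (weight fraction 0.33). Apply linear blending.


Linear sulfur blending: S_blend = x1*S1 + x2*S2
Contribution 1: 0.67 * 1.156 = 0.77452 wt%
Contribution 2: 0.33 * 1.24 = 0.4092 wt%
S_blend = 0.77452 + 0.4092 = 1.18372

1.18372 wt%


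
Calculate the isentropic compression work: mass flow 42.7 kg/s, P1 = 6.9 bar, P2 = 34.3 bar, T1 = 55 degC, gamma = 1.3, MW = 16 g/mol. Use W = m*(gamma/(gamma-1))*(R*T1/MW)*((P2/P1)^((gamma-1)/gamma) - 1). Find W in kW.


Isentropic work: W = m*(gamma/(gamma-1))*(R*T1/MW)*((P2/P1)^((gamma-1)/gamma) - 1)
T1 = 55 + 273.15 = 328.15 K
Pressure ratio = 34.3 / 6.9 = 4.97101
Exponent = (1.3 - 1)/1.3 = 0.230769
(P2/P1)^exp - 1 = 4.97101^0.230769 - 1 = 0.447831
W = 42.7 * 1.3 / 0.3 * 8.314 * 328.15 / 16 * 0.447831 = 14130

14130 kW


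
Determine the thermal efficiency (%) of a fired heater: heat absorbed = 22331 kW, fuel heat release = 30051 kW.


Furnace efficiency = Q_absorbed / Q_fuel * 100
= 22331 / 30051 * 100 = 74.31

74.31 %


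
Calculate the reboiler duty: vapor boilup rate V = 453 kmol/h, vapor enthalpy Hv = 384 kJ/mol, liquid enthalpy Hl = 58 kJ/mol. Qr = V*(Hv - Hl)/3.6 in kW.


Qr = 453 * (384 - 58) / 3.6 = 453 * 326 / 3.6 = 41020

41020 kW


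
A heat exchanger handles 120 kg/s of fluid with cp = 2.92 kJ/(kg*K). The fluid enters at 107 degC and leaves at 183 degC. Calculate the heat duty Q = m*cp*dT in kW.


Q = m_dot * cp * delta_T
delta_T = 183 - 107 = 76 K
Q = 120 * 2.92 * 76
= 350.4 * 76
= 26630.4 kW

26630.4 kW


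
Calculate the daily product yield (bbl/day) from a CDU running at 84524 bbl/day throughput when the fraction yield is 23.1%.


Crude throughput = 84524 bbl/day
Fraction yield = 23.1%
yield = throughput * fraction / 100
yield = 84524 * 23.1 / 100 = 19525.044

19525.044 bbl/day


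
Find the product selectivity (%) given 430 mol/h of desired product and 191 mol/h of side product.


Selectivity = desired / (desired + undesired) * 100
Total products = 430 + 191 = 621 mol/h
S = 430 / 621 * 100
= 0.6924 * 100
= 69.24 %

69.24 %


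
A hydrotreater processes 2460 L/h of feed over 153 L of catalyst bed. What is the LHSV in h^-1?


LHSV = volumetric feed rate / catalyst volume
= 2460 L/h / 153 L
= 16.08 h^-1

16.08 h^-1


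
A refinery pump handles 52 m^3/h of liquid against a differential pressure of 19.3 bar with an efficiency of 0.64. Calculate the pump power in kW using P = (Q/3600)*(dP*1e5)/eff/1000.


Q = 52 / 3600 = 0.0144444 m^3/s
P = 0.0144444 * (19.3 * 1e5) / 0.64 / 1000 = 43.56

43.56 kW


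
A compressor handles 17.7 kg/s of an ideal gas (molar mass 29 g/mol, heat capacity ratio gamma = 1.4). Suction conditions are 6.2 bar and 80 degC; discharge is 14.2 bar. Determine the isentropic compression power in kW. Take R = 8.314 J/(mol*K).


Isentropic work: W = m*(gamma/(gamma-1))*(R*T1/MW)*((P2/P1)^((gamma-1)/gamma) - 1)
T1 = 80 + 273.15 = 353.15 K
Pressure ratio = 14.2 / 6.2 = 2.29032
Exponent = (1.4 - 1)/1.4 = 0.285714
(P2/P1)^exp - 1 = 2.29032^0.285714 - 1 = 0.267148
W = 17.7 * 1.4 / 0.4 * 8.314 * 353.15 / 29 * 0.267148 = 1676

1676 kW


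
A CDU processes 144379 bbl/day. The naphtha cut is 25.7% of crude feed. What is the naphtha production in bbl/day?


Crude throughput = 144379 bbl/day
Fraction yield = 25.7%
yield = throughput * fraction / 100
yield = 144379 * 25.7 / 100 = 37105.403

37105.403 bbl/day


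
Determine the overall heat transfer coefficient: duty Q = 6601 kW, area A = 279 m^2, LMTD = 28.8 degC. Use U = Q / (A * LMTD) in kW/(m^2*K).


From Q = U*A*LMTD, U = Q / (A * LMTD)
U = 6601 / (279 * 28.8) = 6601 / 8035.2 = 0.8215

0.8215 kW/(m^2*K)


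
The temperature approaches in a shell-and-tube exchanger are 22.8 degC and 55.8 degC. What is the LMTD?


LMTD = (dT1 - dT2) / ln(dT1/dT2)
= (22.8 - 55.8) / ln(22.8 / 55.8) = -33 / -0.895013 = 36.87

36.87 degC


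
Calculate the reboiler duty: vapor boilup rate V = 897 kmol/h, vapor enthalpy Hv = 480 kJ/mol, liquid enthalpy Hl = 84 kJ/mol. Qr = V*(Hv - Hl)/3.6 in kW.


Qr = 897 * (480 - 84) / 3.6 = 897 * 396 / 3.6 = 98670

98670 kW


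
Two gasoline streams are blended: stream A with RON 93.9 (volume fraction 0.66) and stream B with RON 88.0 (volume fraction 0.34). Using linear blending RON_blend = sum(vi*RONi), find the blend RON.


Linear blending: RON_blend = sum(vi * RONi)
Contribution 1: 0.66 * 93.9 = 61.974
Contribution 2: 0.34 * 88.0 = 29.92
RON_blend = 61.974 + 29.92 = 91.894

91.894


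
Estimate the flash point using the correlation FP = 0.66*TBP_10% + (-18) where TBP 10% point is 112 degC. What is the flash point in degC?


FP = 0.66 * 112 + (-18) = 55.92

55.92 degC


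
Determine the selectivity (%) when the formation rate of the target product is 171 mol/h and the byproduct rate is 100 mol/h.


Selectivity = desired / (desired + undesired) * 100
Total products = 171 + 100 = 271 mol/h
S = 171 / 271 * 100
= 0.6310 * 100
= 63.10 %

63.10 %


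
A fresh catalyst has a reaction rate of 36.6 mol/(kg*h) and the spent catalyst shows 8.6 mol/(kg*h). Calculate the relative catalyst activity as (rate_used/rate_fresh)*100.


Activity (%) = (rate_used / rate_fresh) * 100
rate_used = 8.6, rate_fresh = 36.6
= (8.6 / 36.6) * 100
= 0.2350 * 100 = 23.50

23.50 %


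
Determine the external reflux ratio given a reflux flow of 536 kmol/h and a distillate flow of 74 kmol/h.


Reflux ratio definition: R = L / D (liquid returned / distillate withdrawn)
L = 536 kmol/h, D = 74 kmol/h
R = 536 / 74 = 7.243

7.243


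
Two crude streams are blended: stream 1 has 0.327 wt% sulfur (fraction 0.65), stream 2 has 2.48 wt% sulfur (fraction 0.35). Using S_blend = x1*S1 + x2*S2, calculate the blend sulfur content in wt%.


Linear sulfur blending: S_blend = x1*S1 + x2*S2
Contribution 1: 0.65 * 0.327 = 0.21255 wt%
Contribution 2: 0.35 * 2.48 = 0.868 wt%
S_blend = 0.21255 + 0.868 = 1.08055

1.08055 wt%


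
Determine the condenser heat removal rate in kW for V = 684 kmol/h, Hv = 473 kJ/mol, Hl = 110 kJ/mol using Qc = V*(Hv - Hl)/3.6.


Qc = 684 * (473 - 110) / 3.6 = 684 * 363 / 3.6 = 68970

68970 kW


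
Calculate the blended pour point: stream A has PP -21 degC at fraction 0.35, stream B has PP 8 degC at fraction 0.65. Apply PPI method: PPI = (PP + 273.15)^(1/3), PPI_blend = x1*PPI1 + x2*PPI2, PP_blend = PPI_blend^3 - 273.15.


PPI_1 = (-21 + 273.15)^(1/3) = 6.317613
PPI_2 = (8 + 273.15)^(1/3) = 6.551077
PPI_blend = 0.35 * 6.317613 + 0.65 * 6.551077 = 6.469365
PP_blend = 6.469365^3 - 273.15 = 270.7603 - 273.15 = -2.39

-2.39 degC


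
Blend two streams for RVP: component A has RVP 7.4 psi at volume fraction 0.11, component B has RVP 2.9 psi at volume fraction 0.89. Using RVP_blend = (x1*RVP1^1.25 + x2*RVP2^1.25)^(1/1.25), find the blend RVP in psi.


Chevron index: RVP_blend = (sum xi*RVPi^1.25)^(1/1.25)
RVP^1.25 terms: 0.11 * 7.4^1.25 + 0.89 * 2.9^1.25 = 4.71068
RVP_blend = 4.71068^(1/1.25) = 3.455

3.455 psi


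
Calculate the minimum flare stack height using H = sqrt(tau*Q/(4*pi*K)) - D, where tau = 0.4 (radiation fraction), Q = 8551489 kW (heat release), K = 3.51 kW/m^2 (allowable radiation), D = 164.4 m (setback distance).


tau*Q/(4*pi*K) = 0.4 * 8551489 / (4 * pi * 3.51) = 77550.5
sqrt(77550.5) = 278.479
H = 278.479 - 164.4 = 114.1

114.1 m


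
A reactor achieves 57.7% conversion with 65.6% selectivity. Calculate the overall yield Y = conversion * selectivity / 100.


Overall yield = conversion (%) * selectivity (%) / 100
Conversion = 57.7%, Selectivity = 65.6%
Y = 57.7 * 65.6 / 100
= 37.8512 %

37.8512 %


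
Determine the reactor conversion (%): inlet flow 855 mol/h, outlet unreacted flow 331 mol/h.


X = (F_in - F_out) / F_in * 100
Moles reacted = 855 - 331 = 524
X = 524 / 855 * 100
= 0.6129 * 100
= 61.29 %

61.29 %


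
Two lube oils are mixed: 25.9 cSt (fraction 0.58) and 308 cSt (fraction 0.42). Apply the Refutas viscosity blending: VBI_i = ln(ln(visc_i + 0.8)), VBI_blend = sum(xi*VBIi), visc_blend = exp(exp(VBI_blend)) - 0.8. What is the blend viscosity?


Refutas method: VBN_i = 14.534*ln(ln(visc_i + 0.8)) + 10.975, blended linearly by mass fraction; since VBN is linear in VBI_i = ln(ln(visc_i + 0.8)) and the fractions sum to 1, blend VBI directly: visc = exp(exp(VBI_blend)) - 0.8
VBI_1 = ln(ln(25.9 + 0.8)) = 1.18926
VBI_2 = ln(ln(308 + 0.8)) = 1.74619
VBI_blend = 0.58 * 1.18926 + 0.42 * 1.74619 = 1.42317
visc_blend = exp(exp(1.42317)) - 0.8 = 62.65

62.65 cSt


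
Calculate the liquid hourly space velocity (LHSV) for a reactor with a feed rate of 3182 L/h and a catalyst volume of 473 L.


LHSV = volumetric feed rate / catalyst volume
= 3182 L/h / 473 L
= 6.727 h^-1

6.727 h^-1


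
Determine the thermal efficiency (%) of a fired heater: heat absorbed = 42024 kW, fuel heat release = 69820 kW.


Furnace efficiency = Q_absorbed / Q_fuel * 100
= 42024 / 69820 * 100 = 60.19

60.19 %


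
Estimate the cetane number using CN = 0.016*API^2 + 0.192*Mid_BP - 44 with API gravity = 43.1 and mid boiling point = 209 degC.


CN = 0.016 * 43.1^2 + 0.192 * 209 - 44
CN = 29.72176 + 40.128 - 44 = 25.84976

25.84976


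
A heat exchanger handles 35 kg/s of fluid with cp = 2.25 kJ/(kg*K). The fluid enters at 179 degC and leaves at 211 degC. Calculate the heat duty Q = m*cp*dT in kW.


Q = m_dot * cp * delta_T
delta_T = 211 - 179 = 32 K
Q = 35 * 2.25 * 32
= 78.75 * 32
= 2520 kW

2520 kW


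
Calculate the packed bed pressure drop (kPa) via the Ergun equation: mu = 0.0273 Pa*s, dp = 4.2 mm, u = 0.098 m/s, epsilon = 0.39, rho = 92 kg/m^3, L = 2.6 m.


dp = 4.2 mm = 0.0042 m
Viscous term = 150*0.0273*0.098*(1-0.39)^2 / (0.0042^2*0.39^3) = 142708
Inertial term = 1.75*92*0.098^2*(1-0.39) / (0.0042*0.39^3) = 3785.86
dP/L = 142708 + 3785.86 = 146494 Pa/m
dP = 146494 * 2.6 / 1000 = 380.9 kPa

380.9 kPa


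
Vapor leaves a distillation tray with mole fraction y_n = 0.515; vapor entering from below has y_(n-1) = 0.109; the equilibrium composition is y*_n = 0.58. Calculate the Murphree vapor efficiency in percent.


Murphree vapor efficiency: EMV = (y_n - y_(n-1)) / (y*_n - y_(n-1)) * 100
EMV = (0.515 - 0.109) / (0.58 - 0.109) * 100 = 0.406 / 0.471 * 100 = 86.20

86.20 %


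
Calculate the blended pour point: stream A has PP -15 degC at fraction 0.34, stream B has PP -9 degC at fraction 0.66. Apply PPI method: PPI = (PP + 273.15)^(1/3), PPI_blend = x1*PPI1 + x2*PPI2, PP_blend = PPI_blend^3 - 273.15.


PPI_1 = (-15 + 273.15)^(1/3) = 6.36733
PPI_2 = (-9 + 273.15)^(1/3) = 6.416283
PPI_blend = 0.34 * 6.36733 + 0.66 * 6.416283 = 6.399639
PP_blend = 6.399639^3 - 273.15 = 262.0996 - 273.15 = -11.05

-11.05 degC


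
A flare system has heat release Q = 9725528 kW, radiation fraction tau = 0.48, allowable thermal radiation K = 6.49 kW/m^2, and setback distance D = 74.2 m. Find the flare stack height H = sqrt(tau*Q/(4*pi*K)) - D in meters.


tau*Q/(4*pi*K) = 0.48 * 9725528 / (4 * pi * 6.49) = 57240
sqrt(57240) = 239.249
H = 239.249 - 74.2 = 165.0

165.0 m


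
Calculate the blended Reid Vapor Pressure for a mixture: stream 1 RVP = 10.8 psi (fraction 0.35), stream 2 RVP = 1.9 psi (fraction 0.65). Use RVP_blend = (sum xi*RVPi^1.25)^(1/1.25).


Chevron index: RVP_blend = (sum xi*RVPi^1.25)^(1/1.25)
RVP^1.25 terms: 0.35 * 10.8^1.25 + 0.65 * 1.9^1.25 = 8.30244
RVP_blend = 8.30244^(1/1.25) = 5.437

5.437 psi


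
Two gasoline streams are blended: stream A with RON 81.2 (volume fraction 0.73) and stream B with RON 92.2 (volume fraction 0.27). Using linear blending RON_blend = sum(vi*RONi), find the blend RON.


Linear blending: RON_blend = sum(vi * RONi)
Contribution 1: 0.73 * 81.2 = 59.276
Contribution 2: 0.27 * 92.2 = 24.894
RON_blend = 59.276 + 24.894 = 84.17

84.17
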